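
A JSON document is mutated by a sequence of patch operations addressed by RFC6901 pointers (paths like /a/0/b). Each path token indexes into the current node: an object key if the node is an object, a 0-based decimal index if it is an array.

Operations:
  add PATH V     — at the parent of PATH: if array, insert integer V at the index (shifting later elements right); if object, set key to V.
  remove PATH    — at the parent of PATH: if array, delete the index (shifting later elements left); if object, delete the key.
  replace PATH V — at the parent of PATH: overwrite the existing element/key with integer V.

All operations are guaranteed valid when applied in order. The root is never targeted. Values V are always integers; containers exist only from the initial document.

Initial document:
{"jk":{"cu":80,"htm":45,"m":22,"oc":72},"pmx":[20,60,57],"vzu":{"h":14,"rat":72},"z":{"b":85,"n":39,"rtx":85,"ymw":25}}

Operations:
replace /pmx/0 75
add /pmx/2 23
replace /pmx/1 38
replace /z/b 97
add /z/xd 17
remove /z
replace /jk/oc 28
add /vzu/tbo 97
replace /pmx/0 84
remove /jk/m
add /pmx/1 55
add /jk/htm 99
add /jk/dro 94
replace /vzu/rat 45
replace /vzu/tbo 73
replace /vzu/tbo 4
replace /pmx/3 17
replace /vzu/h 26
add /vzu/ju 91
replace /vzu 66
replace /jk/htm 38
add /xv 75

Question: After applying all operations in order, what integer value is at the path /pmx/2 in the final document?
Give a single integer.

After op 1 (replace /pmx/0 75): {"jk":{"cu":80,"htm":45,"m":22,"oc":72},"pmx":[75,60,57],"vzu":{"h":14,"rat":72},"z":{"b":85,"n":39,"rtx":85,"ymw":25}}
After op 2 (add /pmx/2 23): {"jk":{"cu":80,"htm":45,"m":22,"oc":72},"pmx":[75,60,23,57],"vzu":{"h":14,"rat":72},"z":{"b":85,"n":39,"rtx":85,"ymw":25}}
After op 3 (replace /pmx/1 38): {"jk":{"cu":80,"htm":45,"m":22,"oc":72},"pmx":[75,38,23,57],"vzu":{"h":14,"rat":72},"z":{"b":85,"n":39,"rtx":85,"ymw":25}}
After op 4 (replace /z/b 97): {"jk":{"cu":80,"htm":45,"m":22,"oc":72},"pmx":[75,38,23,57],"vzu":{"h":14,"rat":72},"z":{"b":97,"n":39,"rtx":85,"ymw":25}}
After op 5 (add /z/xd 17): {"jk":{"cu":80,"htm":45,"m":22,"oc":72},"pmx":[75,38,23,57],"vzu":{"h":14,"rat":72},"z":{"b":97,"n":39,"rtx":85,"xd":17,"ymw":25}}
After op 6 (remove /z): {"jk":{"cu":80,"htm":45,"m":22,"oc":72},"pmx":[75,38,23,57],"vzu":{"h":14,"rat":72}}
After op 7 (replace /jk/oc 28): {"jk":{"cu":80,"htm":45,"m":22,"oc":28},"pmx":[75,38,23,57],"vzu":{"h":14,"rat":72}}
After op 8 (add /vzu/tbo 97): {"jk":{"cu":80,"htm":45,"m":22,"oc":28},"pmx":[75,38,23,57],"vzu":{"h":14,"rat":72,"tbo":97}}
After op 9 (replace /pmx/0 84): {"jk":{"cu":80,"htm":45,"m":22,"oc":28},"pmx":[84,38,23,57],"vzu":{"h":14,"rat":72,"tbo":97}}
After op 10 (remove /jk/m): {"jk":{"cu":80,"htm":45,"oc":28},"pmx":[84,38,23,57],"vzu":{"h":14,"rat":72,"tbo":97}}
After op 11 (add /pmx/1 55): {"jk":{"cu":80,"htm":45,"oc":28},"pmx":[84,55,38,23,57],"vzu":{"h":14,"rat":72,"tbo":97}}
After op 12 (add /jk/htm 99): {"jk":{"cu":80,"htm":99,"oc":28},"pmx":[84,55,38,23,57],"vzu":{"h":14,"rat":72,"tbo":97}}
After op 13 (add /jk/dro 94): {"jk":{"cu":80,"dro":94,"htm":99,"oc":28},"pmx":[84,55,38,23,57],"vzu":{"h":14,"rat":72,"tbo":97}}
After op 14 (replace /vzu/rat 45): {"jk":{"cu":80,"dro":94,"htm":99,"oc":28},"pmx":[84,55,38,23,57],"vzu":{"h":14,"rat":45,"tbo":97}}
After op 15 (replace /vzu/tbo 73): {"jk":{"cu":80,"dro":94,"htm":99,"oc":28},"pmx":[84,55,38,23,57],"vzu":{"h":14,"rat":45,"tbo":73}}
After op 16 (replace /vzu/tbo 4): {"jk":{"cu":80,"dro":94,"htm":99,"oc":28},"pmx":[84,55,38,23,57],"vzu":{"h":14,"rat":45,"tbo":4}}
After op 17 (replace /pmx/3 17): {"jk":{"cu":80,"dro":94,"htm":99,"oc":28},"pmx":[84,55,38,17,57],"vzu":{"h":14,"rat":45,"tbo":4}}
After op 18 (replace /vzu/h 26): {"jk":{"cu":80,"dro":94,"htm":99,"oc":28},"pmx":[84,55,38,17,57],"vzu":{"h":26,"rat":45,"tbo":4}}
After op 19 (add /vzu/ju 91): {"jk":{"cu":80,"dro":94,"htm":99,"oc":28},"pmx":[84,55,38,17,57],"vzu":{"h":26,"ju":91,"rat":45,"tbo":4}}
After op 20 (replace /vzu 66): {"jk":{"cu":80,"dro":94,"htm":99,"oc":28},"pmx":[84,55,38,17,57],"vzu":66}
After op 21 (replace /jk/htm 38): {"jk":{"cu":80,"dro":94,"htm":38,"oc":28},"pmx":[84,55,38,17,57],"vzu":66}
After op 22 (add /xv 75): {"jk":{"cu":80,"dro":94,"htm":38,"oc":28},"pmx":[84,55,38,17,57],"vzu":66,"xv":75}
Value at /pmx/2: 38

Answer: 38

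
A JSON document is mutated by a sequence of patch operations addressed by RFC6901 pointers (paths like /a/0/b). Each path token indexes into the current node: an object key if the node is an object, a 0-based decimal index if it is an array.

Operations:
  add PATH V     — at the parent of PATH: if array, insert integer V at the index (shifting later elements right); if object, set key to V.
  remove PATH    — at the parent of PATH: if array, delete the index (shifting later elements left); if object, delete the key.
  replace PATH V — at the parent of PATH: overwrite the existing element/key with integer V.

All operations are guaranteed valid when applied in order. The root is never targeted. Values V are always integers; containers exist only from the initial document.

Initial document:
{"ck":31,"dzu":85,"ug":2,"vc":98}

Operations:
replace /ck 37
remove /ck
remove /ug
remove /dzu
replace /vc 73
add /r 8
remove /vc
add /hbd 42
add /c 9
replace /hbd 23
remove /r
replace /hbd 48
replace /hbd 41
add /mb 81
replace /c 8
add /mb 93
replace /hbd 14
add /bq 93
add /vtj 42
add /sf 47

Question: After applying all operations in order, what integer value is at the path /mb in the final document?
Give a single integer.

After op 1 (replace /ck 37): {"ck":37,"dzu":85,"ug":2,"vc":98}
After op 2 (remove /ck): {"dzu":85,"ug":2,"vc":98}
After op 3 (remove /ug): {"dzu":85,"vc":98}
After op 4 (remove /dzu): {"vc":98}
After op 5 (replace /vc 73): {"vc":73}
After op 6 (add /r 8): {"r":8,"vc":73}
After op 7 (remove /vc): {"r":8}
After op 8 (add /hbd 42): {"hbd":42,"r":8}
After op 9 (add /c 9): {"c":9,"hbd":42,"r":8}
After op 10 (replace /hbd 23): {"c":9,"hbd":23,"r":8}
After op 11 (remove /r): {"c":9,"hbd":23}
After op 12 (replace /hbd 48): {"c":9,"hbd":48}
After op 13 (replace /hbd 41): {"c":9,"hbd":41}
After op 14 (add /mb 81): {"c":9,"hbd":41,"mb":81}
After op 15 (replace /c 8): {"c":8,"hbd":41,"mb":81}
After op 16 (add /mb 93): {"c":8,"hbd":41,"mb":93}
After op 17 (replace /hbd 14): {"c":8,"hbd":14,"mb":93}
After op 18 (add /bq 93): {"bq":93,"c":8,"hbd":14,"mb":93}
After op 19 (add /vtj 42): {"bq":93,"c":8,"hbd":14,"mb":93,"vtj":42}
After op 20 (add /sf 47): {"bq":93,"c":8,"hbd":14,"mb":93,"sf":47,"vtj":42}
Value at /mb: 93

Answer: 93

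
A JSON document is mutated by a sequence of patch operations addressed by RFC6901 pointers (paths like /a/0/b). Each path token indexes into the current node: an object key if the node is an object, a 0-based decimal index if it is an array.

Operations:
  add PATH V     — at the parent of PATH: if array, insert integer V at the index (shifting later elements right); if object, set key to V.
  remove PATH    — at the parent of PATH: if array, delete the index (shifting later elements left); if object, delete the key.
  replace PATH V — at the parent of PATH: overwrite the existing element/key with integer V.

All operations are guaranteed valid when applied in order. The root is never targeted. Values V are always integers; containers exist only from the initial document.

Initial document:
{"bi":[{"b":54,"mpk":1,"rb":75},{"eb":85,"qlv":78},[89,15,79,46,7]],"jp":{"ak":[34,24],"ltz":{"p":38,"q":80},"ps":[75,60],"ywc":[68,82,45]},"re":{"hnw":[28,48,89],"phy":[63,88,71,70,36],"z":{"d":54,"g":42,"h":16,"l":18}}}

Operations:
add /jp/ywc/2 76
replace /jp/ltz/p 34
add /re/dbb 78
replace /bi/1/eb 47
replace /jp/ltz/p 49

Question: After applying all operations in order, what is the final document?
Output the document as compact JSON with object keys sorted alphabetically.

Answer: {"bi":[{"b":54,"mpk":1,"rb":75},{"eb":47,"qlv":78},[89,15,79,46,7]],"jp":{"ak":[34,24],"ltz":{"p":49,"q":80},"ps":[75,60],"ywc":[68,82,76,45]},"re":{"dbb":78,"hnw":[28,48,89],"phy":[63,88,71,70,36],"z":{"d":54,"g":42,"h":16,"l":18}}}

Derivation:
After op 1 (add /jp/ywc/2 76): {"bi":[{"b":54,"mpk":1,"rb":75},{"eb":85,"qlv":78},[89,15,79,46,7]],"jp":{"ak":[34,24],"ltz":{"p":38,"q":80},"ps":[75,60],"ywc":[68,82,76,45]},"re":{"hnw":[28,48,89],"phy":[63,88,71,70,36],"z":{"d":54,"g":42,"h":16,"l":18}}}
After op 2 (replace /jp/ltz/p 34): {"bi":[{"b":54,"mpk":1,"rb":75},{"eb":85,"qlv":78},[89,15,79,46,7]],"jp":{"ak":[34,24],"ltz":{"p":34,"q":80},"ps":[75,60],"ywc":[68,82,76,45]},"re":{"hnw":[28,48,89],"phy":[63,88,71,70,36],"z":{"d":54,"g":42,"h":16,"l":18}}}
After op 3 (add /re/dbb 78): {"bi":[{"b":54,"mpk":1,"rb":75},{"eb":85,"qlv":78},[89,15,79,46,7]],"jp":{"ak":[34,24],"ltz":{"p":34,"q":80},"ps":[75,60],"ywc":[68,82,76,45]},"re":{"dbb":78,"hnw":[28,48,89],"phy":[63,88,71,70,36],"z":{"d":54,"g":42,"h":16,"l":18}}}
After op 4 (replace /bi/1/eb 47): {"bi":[{"b":54,"mpk":1,"rb":75},{"eb":47,"qlv":78},[89,15,79,46,7]],"jp":{"ak":[34,24],"ltz":{"p":34,"q":80},"ps":[75,60],"ywc":[68,82,76,45]},"re":{"dbb":78,"hnw":[28,48,89],"phy":[63,88,71,70,36],"z":{"d":54,"g":42,"h":16,"l":18}}}
After op 5 (replace /jp/ltz/p 49): {"bi":[{"b":54,"mpk":1,"rb":75},{"eb":47,"qlv":78},[89,15,79,46,7]],"jp":{"ak":[34,24],"ltz":{"p":49,"q":80},"ps":[75,60],"ywc":[68,82,76,45]},"re":{"dbb":78,"hnw":[28,48,89],"phy":[63,88,71,70,36],"z":{"d":54,"g":42,"h":16,"l":18}}}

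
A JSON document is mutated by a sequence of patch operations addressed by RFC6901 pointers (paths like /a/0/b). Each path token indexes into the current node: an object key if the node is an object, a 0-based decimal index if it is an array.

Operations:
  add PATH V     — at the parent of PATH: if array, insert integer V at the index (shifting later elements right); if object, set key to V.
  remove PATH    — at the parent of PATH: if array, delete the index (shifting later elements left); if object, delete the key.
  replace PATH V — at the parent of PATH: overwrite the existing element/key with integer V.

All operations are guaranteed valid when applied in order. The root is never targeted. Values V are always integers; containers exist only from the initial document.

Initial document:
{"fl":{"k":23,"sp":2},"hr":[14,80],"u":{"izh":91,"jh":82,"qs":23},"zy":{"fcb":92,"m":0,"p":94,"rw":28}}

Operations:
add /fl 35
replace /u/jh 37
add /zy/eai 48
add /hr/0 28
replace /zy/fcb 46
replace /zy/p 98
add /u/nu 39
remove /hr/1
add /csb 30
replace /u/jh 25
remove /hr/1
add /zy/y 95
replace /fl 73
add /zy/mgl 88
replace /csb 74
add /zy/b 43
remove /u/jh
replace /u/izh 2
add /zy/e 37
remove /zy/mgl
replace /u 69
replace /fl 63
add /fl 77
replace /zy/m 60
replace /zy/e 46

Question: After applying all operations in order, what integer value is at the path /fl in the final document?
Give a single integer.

Answer: 77

Derivation:
After op 1 (add /fl 35): {"fl":35,"hr":[14,80],"u":{"izh":91,"jh":82,"qs":23},"zy":{"fcb":92,"m":0,"p":94,"rw":28}}
After op 2 (replace /u/jh 37): {"fl":35,"hr":[14,80],"u":{"izh":91,"jh":37,"qs":23},"zy":{"fcb":92,"m":0,"p":94,"rw":28}}
After op 3 (add /zy/eai 48): {"fl":35,"hr":[14,80],"u":{"izh":91,"jh":37,"qs":23},"zy":{"eai":48,"fcb":92,"m":0,"p":94,"rw":28}}
After op 4 (add /hr/0 28): {"fl":35,"hr":[28,14,80],"u":{"izh":91,"jh":37,"qs":23},"zy":{"eai":48,"fcb":92,"m":0,"p":94,"rw":28}}
After op 5 (replace /zy/fcb 46): {"fl":35,"hr":[28,14,80],"u":{"izh":91,"jh":37,"qs":23},"zy":{"eai":48,"fcb":46,"m":0,"p":94,"rw":28}}
After op 6 (replace /zy/p 98): {"fl":35,"hr":[28,14,80],"u":{"izh":91,"jh":37,"qs":23},"zy":{"eai":48,"fcb":46,"m":0,"p":98,"rw":28}}
After op 7 (add /u/nu 39): {"fl":35,"hr":[28,14,80],"u":{"izh":91,"jh":37,"nu":39,"qs":23},"zy":{"eai":48,"fcb":46,"m":0,"p":98,"rw":28}}
After op 8 (remove /hr/1): {"fl":35,"hr":[28,80],"u":{"izh":91,"jh":37,"nu":39,"qs":23},"zy":{"eai":48,"fcb":46,"m":0,"p":98,"rw":28}}
After op 9 (add /csb 30): {"csb":30,"fl":35,"hr":[28,80],"u":{"izh":91,"jh":37,"nu":39,"qs":23},"zy":{"eai":48,"fcb":46,"m":0,"p":98,"rw":28}}
After op 10 (replace /u/jh 25): {"csb":30,"fl":35,"hr":[28,80],"u":{"izh":91,"jh":25,"nu":39,"qs":23},"zy":{"eai":48,"fcb":46,"m":0,"p":98,"rw":28}}
After op 11 (remove /hr/1): {"csb":30,"fl":35,"hr":[28],"u":{"izh":91,"jh":25,"nu":39,"qs":23},"zy":{"eai":48,"fcb":46,"m":0,"p":98,"rw":28}}
After op 12 (add /zy/y 95): {"csb":30,"fl":35,"hr":[28],"u":{"izh":91,"jh":25,"nu":39,"qs":23},"zy":{"eai":48,"fcb":46,"m":0,"p":98,"rw":28,"y":95}}
After op 13 (replace /fl 73): {"csb":30,"fl":73,"hr":[28],"u":{"izh":91,"jh":25,"nu":39,"qs":23},"zy":{"eai":48,"fcb":46,"m":0,"p":98,"rw":28,"y":95}}
After op 14 (add /zy/mgl 88): {"csb":30,"fl":73,"hr":[28],"u":{"izh":91,"jh":25,"nu":39,"qs":23},"zy":{"eai":48,"fcb":46,"m":0,"mgl":88,"p":98,"rw":28,"y":95}}
After op 15 (replace /csb 74): {"csb":74,"fl":73,"hr":[28],"u":{"izh":91,"jh":25,"nu":39,"qs":23},"zy":{"eai":48,"fcb":46,"m":0,"mgl":88,"p":98,"rw":28,"y":95}}
After op 16 (add /zy/b 43): {"csb":74,"fl":73,"hr":[28],"u":{"izh":91,"jh":25,"nu":39,"qs":23},"zy":{"b":43,"eai":48,"fcb":46,"m":0,"mgl":88,"p":98,"rw":28,"y":95}}
After op 17 (remove /u/jh): {"csb":74,"fl":73,"hr":[28],"u":{"izh":91,"nu":39,"qs":23},"zy":{"b":43,"eai":48,"fcb":46,"m":0,"mgl":88,"p":98,"rw":28,"y":95}}
After op 18 (replace /u/izh 2): {"csb":74,"fl":73,"hr":[28],"u":{"izh":2,"nu":39,"qs":23},"zy":{"b":43,"eai":48,"fcb":46,"m":0,"mgl":88,"p":98,"rw":28,"y":95}}
After op 19 (add /zy/e 37): {"csb":74,"fl":73,"hr":[28],"u":{"izh":2,"nu":39,"qs":23},"zy":{"b":43,"e":37,"eai":48,"fcb":46,"m":0,"mgl":88,"p":98,"rw":28,"y":95}}
After op 20 (remove /zy/mgl): {"csb":74,"fl":73,"hr":[28],"u":{"izh":2,"nu":39,"qs":23},"zy":{"b":43,"e":37,"eai":48,"fcb":46,"m":0,"p":98,"rw":28,"y":95}}
After op 21 (replace /u 69): {"csb":74,"fl":73,"hr":[28],"u":69,"zy":{"b":43,"e":37,"eai":48,"fcb":46,"m":0,"p":98,"rw":28,"y":95}}
After op 22 (replace /fl 63): {"csb":74,"fl":63,"hr":[28],"u":69,"zy":{"b":43,"e":37,"eai":48,"fcb":46,"m":0,"p":98,"rw":28,"y":95}}
After op 23 (add /fl 77): {"csb":74,"fl":77,"hr":[28],"u":69,"zy":{"b":43,"e":37,"eai":48,"fcb":46,"m":0,"p":98,"rw":28,"y":95}}
After op 24 (replace /zy/m 60): {"csb":74,"fl":77,"hr":[28],"u":69,"zy":{"b":43,"e":37,"eai":48,"fcb":46,"m":60,"p":98,"rw":28,"y":95}}
After op 25 (replace /zy/e 46): {"csb":74,"fl":77,"hr":[28],"u":69,"zy":{"b":43,"e":46,"eai":48,"fcb":46,"m":60,"p":98,"rw":28,"y":95}}
Value at /fl: 77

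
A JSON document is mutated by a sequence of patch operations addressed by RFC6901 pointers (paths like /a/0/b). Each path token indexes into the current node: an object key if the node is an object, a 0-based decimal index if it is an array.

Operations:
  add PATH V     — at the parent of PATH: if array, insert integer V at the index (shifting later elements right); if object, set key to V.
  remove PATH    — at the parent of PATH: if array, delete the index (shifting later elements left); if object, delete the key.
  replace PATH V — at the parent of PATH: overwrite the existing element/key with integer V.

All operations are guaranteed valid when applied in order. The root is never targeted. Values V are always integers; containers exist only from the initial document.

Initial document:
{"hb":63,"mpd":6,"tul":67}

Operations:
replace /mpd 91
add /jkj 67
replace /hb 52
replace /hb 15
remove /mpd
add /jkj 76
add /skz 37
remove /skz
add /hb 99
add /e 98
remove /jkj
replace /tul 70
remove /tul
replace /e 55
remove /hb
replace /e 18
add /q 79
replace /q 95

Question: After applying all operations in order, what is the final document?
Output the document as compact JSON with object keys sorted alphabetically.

After op 1 (replace /mpd 91): {"hb":63,"mpd":91,"tul":67}
After op 2 (add /jkj 67): {"hb":63,"jkj":67,"mpd":91,"tul":67}
After op 3 (replace /hb 52): {"hb":52,"jkj":67,"mpd":91,"tul":67}
After op 4 (replace /hb 15): {"hb":15,"jkj":67,"mpd":91,"tul":67}
After op 5 (remove /mpd): {"hb":15,"jkj":67,"tul":67}
After op 6 (add /jkj 76): {"hb":15,"jkj":76,"tul":67}
After op 7 (add /skz 37): {"hb":15,"jkj":76,"skz":37,"tul":67}
After op 8 (remove /skz): {"hb":15,"jkj":76,"tul":67}
After op 9 (add /hb 99): {"hb":99,"jkj":76,"tul":67}
After op 10 (add /e 98): {"e":98,"hb":99,"jkj":76,"tul":67}
After op 11 (remove /jkj): {"e":98,"hb":99,"tul":67}
After op 12 (replace /tul 70): {"e":98,"hb":99,"tul":70}
After op 13 (remove /tul): {"e":98,"hb":99}
After op 14 (replace /e 55): {"e":55,"hb":99}
After op 15 (remove /hb): {"e":55}
After op 16 (replace /e 18): {"e":18}
After op 17 (add /q 79): {"e":18,"q":79}
After op 18 (replace /q 95): {"e":18,"q":95}

Answer: {"e":18,"q":95}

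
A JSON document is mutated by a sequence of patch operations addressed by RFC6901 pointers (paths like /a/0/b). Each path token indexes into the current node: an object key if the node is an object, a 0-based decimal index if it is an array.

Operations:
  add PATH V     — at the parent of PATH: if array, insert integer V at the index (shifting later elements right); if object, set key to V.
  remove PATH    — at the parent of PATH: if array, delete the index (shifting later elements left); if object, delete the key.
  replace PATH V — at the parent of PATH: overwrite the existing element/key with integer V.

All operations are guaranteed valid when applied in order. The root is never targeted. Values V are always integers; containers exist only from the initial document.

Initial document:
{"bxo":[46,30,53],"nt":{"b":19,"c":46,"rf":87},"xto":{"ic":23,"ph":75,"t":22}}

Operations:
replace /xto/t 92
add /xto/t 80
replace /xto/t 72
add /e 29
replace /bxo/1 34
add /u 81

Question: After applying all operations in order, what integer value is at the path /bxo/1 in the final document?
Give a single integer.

After op 1 (replace /xto/t 92): {"bxo":[46,30,53],"nt":{"b":19,"c":46,"rf":87},"xto":{"ic":23,"ph":75,"t":92}}
After op 2 (add /xto/t 80): {"bxo":[46,30,53],"nt":{"b":19,"c":46,"rf":87},"xto":{"ic":23,"ph":75,"t":80}}
After op 3 (replace /xto/t 72): {"bxo":[46,30,53],"nt":{"b":19,"c":46,"rf":87},"xto":{"ic":23,"ph":75,"t":72}}
After op 4 (add /e 29): {"bxo":[46,30,53],"e":29,"nt":{"b":19,"c":46,"rf":87},"xto":{"ic":23,"ph":75,"t":72}}
After op 5 (replace /bxo/1 34): {"bxo":[46,34,53],"e":29,"nt":{"b":19,"c":46,"rf":87},"xto":{"ic":23,"ph":75,"t":72}}
After op 6 (add /u 81): {"bxo":[46,34,53],"e":29,"nt":{"b":19,"c":46,"rf":87},"u":81,"xto":{"ic":23,"ph":75,"t":72}}
Value at /bxo/1: 34

Answer: 34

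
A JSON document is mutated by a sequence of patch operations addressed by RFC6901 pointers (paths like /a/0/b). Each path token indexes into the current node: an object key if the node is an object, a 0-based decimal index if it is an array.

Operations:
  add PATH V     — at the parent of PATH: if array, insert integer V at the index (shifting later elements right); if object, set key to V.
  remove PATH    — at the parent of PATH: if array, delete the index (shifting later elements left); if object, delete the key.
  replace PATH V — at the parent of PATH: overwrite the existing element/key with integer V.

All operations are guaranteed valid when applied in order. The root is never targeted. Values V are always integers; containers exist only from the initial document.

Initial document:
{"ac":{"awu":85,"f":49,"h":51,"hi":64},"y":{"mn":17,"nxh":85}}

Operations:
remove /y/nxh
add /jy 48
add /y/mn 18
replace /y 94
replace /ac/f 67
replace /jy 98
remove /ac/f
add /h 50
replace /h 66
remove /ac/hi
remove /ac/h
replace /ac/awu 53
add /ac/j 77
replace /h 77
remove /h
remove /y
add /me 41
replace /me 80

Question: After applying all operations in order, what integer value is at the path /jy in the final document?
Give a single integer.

Answer: 98

Derivation:
After op 1 (remove /y/nxh): {"ac":{"awu":85,"f":49,"h":51,"hi":64},"y":{"mn":17}}
After op 2 (add /jy 48): {"ac":{"awu":85,"f":49,"h":51,"hi":64},"jy":48,"y":{"mn":17}}
After op 3 (add /y/mn 18): {"ac":{"awu":85,"f":49,"h":51,"hi":64},"jy":48,"y":{"mn":18}}
After op 4 (replace /y 94): {"ac":{"awu":85,"f":49,"h":51,"hi":64},"jy":48,"y":94}
After op 5 (replace /ac/f 67): {"ac":{"awu":85,"f":67,"h":51,"hi":64},"jy":48,"y":94}
After op 6 (replace /jy 98): {"ac":{"awu":85,"f":67,"h":51,"hi":64},"jy":98,"y":94}
After op 7 (remove /ac/f): {"ac":{"awu":85,"h":51,"hi":64},"jy":98,"y":94}
After op 8 (add /h 50): {"ac":{"awu":85,"h":51,"hi":64},"h":50,"jy":98,"y":94}
After op 9 (replace /h 66): {"ac":{"awu":85,"h":51,"hi":64},"h":66,"jy":98,"y":94}
After op 10 (remove /ac/hi): {"ac":{"awu":85,"h":51},"h":66,"jy":98,"y":94}
After op 11 (remove /ac/h): {"ac":{"awu":85},"h":66,"jy":98,"y":94}
After op 12 (replace /ac/awu 53): {"ac":{"awu":53},"h":66,"jy":98,"y":94}
After op 13 (add /ac/j 77): {"ac":{"awu":53,"j":77},"h":66,"jy":98,"y":94}
After op 14 (replace /h 77): {"ac":{"awu":53,"j":77},"h":77,"jy":98,"y":94}
After op 15 (remove /h): {"ac":{"awu":53,"j":77},"jy":98,"y":94}
After op 16 (remove /y): {"ac":{"awu":53,"j":77},"jy":98}
After op 17 (add /me 41): {"ac":{"awu":53,"j":77},"jy":98,"me":41}
After op 18 (replace /me 80): {"ac":{"awu":53,"j":77},"jy":98,"me":80}
Value at /jy: 98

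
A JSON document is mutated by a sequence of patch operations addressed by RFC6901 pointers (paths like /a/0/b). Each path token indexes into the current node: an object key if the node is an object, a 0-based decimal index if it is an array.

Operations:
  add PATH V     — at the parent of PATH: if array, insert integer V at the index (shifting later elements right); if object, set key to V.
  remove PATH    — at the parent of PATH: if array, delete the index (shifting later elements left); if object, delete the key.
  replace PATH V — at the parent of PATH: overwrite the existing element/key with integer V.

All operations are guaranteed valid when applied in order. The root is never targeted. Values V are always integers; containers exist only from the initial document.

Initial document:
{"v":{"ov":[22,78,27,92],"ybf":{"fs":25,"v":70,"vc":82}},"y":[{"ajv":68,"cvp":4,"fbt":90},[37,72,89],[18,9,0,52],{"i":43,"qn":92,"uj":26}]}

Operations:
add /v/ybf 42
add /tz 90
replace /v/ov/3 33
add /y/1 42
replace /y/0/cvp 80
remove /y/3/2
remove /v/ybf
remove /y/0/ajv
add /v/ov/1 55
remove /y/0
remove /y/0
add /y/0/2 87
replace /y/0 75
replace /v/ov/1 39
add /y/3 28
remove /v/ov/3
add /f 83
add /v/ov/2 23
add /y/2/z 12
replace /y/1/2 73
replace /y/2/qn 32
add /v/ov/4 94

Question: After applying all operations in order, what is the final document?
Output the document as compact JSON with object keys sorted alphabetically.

After op 1 (add /v/ybf 42): {"v":{"ov":[22,78,27,92],"ybf":42},"y":[{"ajv":68,"cvp":4,"fbt":90},[37,72,89],[18,9,0,52],{"i":43,"qn":92,"uj":26}]}
After op 2 (add /tz 90): {"tz":90,"v":{"ov":[22,78,27,92],"ybf":42},"y":[{"ajv":68,"cvp":4,"fbt":90},[37,72,89],[18,9,0,52],{"i":43,"qn":92,"uj":26}]}
After op 3 (replace /v/ov/3 33): {"tz":90,"v":{"ov":[22,78,27,33],"ybf":42},"y":[{"ajv":68,"cvp":4,"fbt":90},[37,72,89],[18,9,0,52],{"i":43,"qn":92,"uj":26}]}
After op 4 (add /y/1 42): {"tz":90,"v":{"ov":[22,78,27,33],"ybf":42},"y":[{"ajv":68,"cvp":4,"fbt":90},42,[37,72,89],[18,9,0,52],{"i":43,"qn":92,"uj":26}]}
After op 5 (replace /y/0/cvp 80): {"tz":90,"v":{"ov":[22,78,27,33],"ybf":42},"y":[{"ajv":68,"cvp":80,"fbt":90},42,[37,72,89],[18,9,0,52],{"i":43,"qn":92,"uj":26}]}
After op 6 (remove /y/3/2): {"tz":90,"v":{"ov":[22,78,27,33],"ybf":42},"y":[{"ajv":68,"cvp":80,"fbt":90},42,[37,72,89],[18,9,52],{"i":43,"qn":92,"uj":26}]}
After op 7 (remove /v/ybf): {"tz":90,"v":{"ov":[22,78,27,33]},"y":[{"ajv":68,"cvp":80,"fbt":90},42,[37,72,89],[18,9,52],{"i":43,"qn":92,"uj":26}]}
After op 8 (remove /y/0/ajv): {"tz":90,"v":{"ov":[22,78,27,33]},"y":[{"cvp":80,"fbt":90},42,[37,72,89],[18,9,52],{"i":43,"qn":92,"uj":26}]}
After op 9 (add /v/ov/1 55): {"tz":90,"v":{"ov":[22,55,78,27,33]},"y":[{"cvp":80,"fbt":90},42,[37,72,89],[18,9,52],{"i":43,"qn":92,"uj":26}]}
After op 10 (remove /y/0): {"tz":90,"v":{"ov":[22,55,78,27,33]},"y":[42,[37,72,89],[18,9,52],{"i":43,"qn":92,"uj":26}]}
After op 11 (remove /y/0): {"tz":90,"v":{"ov":[22,55,78,27,33]},"y":[[37,72,89],[18,9,52],{"i":43,"qn":92,"uj":26}]}
After op 12 (add /y/0/2 87): {"tz":90,"v":{"ov":[22,55,78,27,33]},"y":[[37,72,87,89],[18,9,52],{"i":43,"qn":92,"uj":26}]}
After op 13 (replace /y/0 75): {"tz":90,"v":{"ov":[22,55,78,27,33]},"y":[75,[18,9,52],{"i":43,"qn":92,"uj":26}]}
After op 14 (replace /v/ov/1 39): {"tz":90,"v":{"ov":[22,39,78,27,33]},"y":[75,[18,9,52],{"i":43,"qn":92,"uj":26}]}
After op 15 (add /y/3 28): {"tz":90,"v":{"ov":[22,39,78,27,33]},"y":[75,[18,9,52],{"i":43,"qn":92,"uj":26},28]}
After op 16 (remove /v/ov/3): {"tz":90,"v":{"ov":[22,39,78,33]},"y":[75,[18,9,52],{"i":43,"qn":92,"uj":26},28]}
After op 17 (add /f 83): {"f":83,"tz":90,"v":{"ov":[22,39,78,33]},"y":[75,[18,9,52],{"i":43,"qn":92,"uj":26},28]}
After op 18 (add /v/ov/2 23): {"f":83,"tz":90,"v":{"ov":[22,39,23,78,33]},"y":[75,[18,9,52],{"i":43,"qn":92,"uj":26},28]}
After op 19 (add /y/2/z 12): {"f":83,"tz":90,"v":{"ov":[22,39,23,78,33]},"y":[75,[18,9,52],{"i":43,"qn":92,"uj":26,"z":12},28]}
After op 20 (replace /y/1/2 73): {"f":83,"tz":90,"v":{"ov":[22,39,23,78,33]},"y":[75,[18,9,73],{"i":43,"qn":92,"uj":26,"z":12},28]}
After op 21 (replace /y/2/qn 32): {"f":83,"tz":90,"v":{"ov":[22,39,23,78,33]},"y":[75,[18,9,73],{"i":43,"qn":32,"uj":26,"z":12},28]}
After op 22 (add /v/ov/4 94): {"f":83,"tz":90,"v":{"ov":[22,39,23,78,94,33]},"y":[75,[18,9,73],{"i":43,"qn":32,"uj":26,"z":12},28]}

Answer: {"f":83,"tz":90,"v":{"ov":[22,39,23,78,94,33]},"y":[75,[18,9,73],{"i":43,"qn":32,"uj":26,"z":12},28]}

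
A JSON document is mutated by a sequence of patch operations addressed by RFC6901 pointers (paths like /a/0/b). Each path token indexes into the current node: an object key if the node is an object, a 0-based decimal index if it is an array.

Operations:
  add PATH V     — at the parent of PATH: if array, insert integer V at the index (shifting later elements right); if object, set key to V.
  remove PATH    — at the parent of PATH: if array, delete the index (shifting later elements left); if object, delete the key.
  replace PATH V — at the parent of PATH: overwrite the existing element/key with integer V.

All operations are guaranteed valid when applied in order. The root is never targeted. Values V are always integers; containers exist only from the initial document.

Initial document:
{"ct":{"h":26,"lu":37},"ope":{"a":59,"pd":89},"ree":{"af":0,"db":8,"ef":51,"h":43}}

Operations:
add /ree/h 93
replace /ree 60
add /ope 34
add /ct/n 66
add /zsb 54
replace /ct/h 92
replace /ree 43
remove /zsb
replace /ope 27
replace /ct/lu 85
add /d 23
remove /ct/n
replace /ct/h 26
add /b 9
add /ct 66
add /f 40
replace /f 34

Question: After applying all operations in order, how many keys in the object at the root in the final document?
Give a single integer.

After op 1 (add /ree/h 93): {"ct":{"h":26,"lu":37},"ope":{"a":59,"pd":89},"ree":{"af":0,"db":8,"ef":51,"h":93}}
After op 2 (replace /ree 60): {"ct":{"h":26,"lu":37},"ope":{"a":59,"pd":89},"ree":60}
After op 3 (add /ope 34): {"ct":{"h":26,"lu":37},"ope":34,"ree":60}
After op 4 (add /ct/n 66): {"ct":{"h":26,"lu":37,"n":66},"ope":34,"ree":60}
After op 5 (add /zsb 54): {"ct":{"h":26,"lu":37,"n":66},"ope":34,"ree":60,"zsb":54}
After op 6 (replace /ct/h 92): {"ct":{"h":92,"lu":37,"n":66},"ope":34,"ree":60,"zsb":54}
After op 7 (replace /ree 43): {"ct":{"h":92,"lu":37,"n":66},"ope":34,"ree":43,"zsb":54}
After op 8 (remove /zsb): {"ct":{"h":92,"lu":37,"n":66},"ope":34,"ree":43}
After op 9 (replace /ope 27): {"ct":{"h":92,"lu":37,"n":66},"ope":27,"ree":43}
After op 10 (replace /ct/lu 85): {"ct":{"h":92,"lu":85,"n":66},"ope":27,"ree":43}
After op 11 (add /d 23): {"ct":{"h":92,"lu":85,"n":66},"d":23,"ope":27,"ree":43}
After op 12 (remove /ct/n): {"ct":{"h":92,"lu":85},"d":23,"ope":27,"ree":43}
After op 13 (replace /ct/h 26): {"ct":{"h":26,"lu":85},"d":23,"ope":27,"ree":43}
After op 14 (add /b 9): {"b":9,"ct":{"h":26,"lu":85},"d":23,"ope":27,"ree":43}
After op 15 (add /ct 66): {"b":9,"ct":66,"d":23,"ope":27,"ree":43}
After op 16 (add /f 40): {"b":9,"ct":66,"d":23,"f":40,"ope":27,"ree":43}
After op 17 (replace /f 34): {"b":9,"ct":66,"d":23,"f":34,"ope":27,"ree":43}
Size at the root: 6

Answer: 6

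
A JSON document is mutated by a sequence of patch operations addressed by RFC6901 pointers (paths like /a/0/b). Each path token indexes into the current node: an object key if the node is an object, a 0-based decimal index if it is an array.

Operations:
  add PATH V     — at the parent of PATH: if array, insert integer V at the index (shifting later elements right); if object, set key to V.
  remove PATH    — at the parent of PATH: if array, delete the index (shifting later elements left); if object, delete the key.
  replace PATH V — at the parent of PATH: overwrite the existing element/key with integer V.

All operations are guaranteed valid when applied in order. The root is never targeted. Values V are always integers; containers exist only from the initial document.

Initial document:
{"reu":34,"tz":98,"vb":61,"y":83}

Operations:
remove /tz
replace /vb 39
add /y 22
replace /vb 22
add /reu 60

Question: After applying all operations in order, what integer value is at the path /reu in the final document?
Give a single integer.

Answer: 60

Derivation:
After op 1 (remove /tz): {"reu":34,"vb":61,"y":83}
After op 2 (replace /vb 39): {"reu":34,"vb":39,"y":83}
After op 3 (add /y 22): {"reu":34,"vb":39,"y":22}
After op 4 (replace /vb 22): {"reu":34,"vb":22,"y":22}
After op 5 (add /reu 60): {"reu":60,"vb":22,"y":22}
Value at /reu: 60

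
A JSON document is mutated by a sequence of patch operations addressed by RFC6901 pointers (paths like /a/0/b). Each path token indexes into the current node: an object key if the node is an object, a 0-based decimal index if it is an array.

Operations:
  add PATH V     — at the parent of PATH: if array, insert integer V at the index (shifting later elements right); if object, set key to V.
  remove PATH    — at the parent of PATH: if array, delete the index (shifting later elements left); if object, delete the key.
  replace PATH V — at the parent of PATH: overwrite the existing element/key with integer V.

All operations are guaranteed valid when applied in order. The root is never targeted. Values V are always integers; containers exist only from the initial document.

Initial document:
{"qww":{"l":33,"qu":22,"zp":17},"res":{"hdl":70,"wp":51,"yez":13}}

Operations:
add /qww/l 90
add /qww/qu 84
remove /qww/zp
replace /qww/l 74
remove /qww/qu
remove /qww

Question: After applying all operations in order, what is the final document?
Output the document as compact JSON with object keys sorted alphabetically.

Answer: {"res":{"hdl":70,"wp":51,"yez":13}}

Derivation:
After op 1 (add /qww/l 90): {"qww":{"l":90,"qu":22,"zp":17},"res":{"hdl":70,"wp":51,"yez":13}}
After op 2 (add /qww/qu 84): {"qww":{"l":90,"qu":84,"zp":17},"res":{"hdl":70,"wp":51,"yez":13}}
After op 3 (remove /qww/zp): {"qww":{"l":90,"qu":84},"res":{"hdl":70,"wp":51,"yez":13}}
After op 4 (replace /qww/l 74): {"qww":{"l":74,"qu":84},"res":{"hdl":70,"wp":51,"yez":13}}
After op 5 (remove /qww/qu): {"qww":{"l":74},"res":{"hdl":70,"wp":51,"yez":13}}
After op 6 (remove /qww): {"res":{"hdl":70,"wp":51,"yez":13}}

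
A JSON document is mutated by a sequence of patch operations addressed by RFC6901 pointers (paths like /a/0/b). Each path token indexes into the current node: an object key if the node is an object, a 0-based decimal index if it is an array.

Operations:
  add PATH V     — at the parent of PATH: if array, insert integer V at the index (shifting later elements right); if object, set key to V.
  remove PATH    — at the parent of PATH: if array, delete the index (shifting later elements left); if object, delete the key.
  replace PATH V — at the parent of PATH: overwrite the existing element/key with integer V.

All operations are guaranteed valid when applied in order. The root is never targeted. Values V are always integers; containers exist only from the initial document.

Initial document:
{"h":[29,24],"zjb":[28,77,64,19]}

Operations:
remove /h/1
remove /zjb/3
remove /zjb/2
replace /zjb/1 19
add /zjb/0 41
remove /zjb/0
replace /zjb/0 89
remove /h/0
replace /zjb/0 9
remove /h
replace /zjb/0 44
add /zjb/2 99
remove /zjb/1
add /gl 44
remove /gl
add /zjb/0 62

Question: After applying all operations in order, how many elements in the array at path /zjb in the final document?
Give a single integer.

After op 1 (remove /h/1): {"h":[29],"zjb":[28,77,64,19]}
After op 2 (remove /zjb/3): {"h":[29],"zjb":[28,77,64]}
After op 3 (remove /zjb/2): {"h":[29],"zjb":[28,77]}
After op 4 (replace /zjb/1 19): {"h":[29],"zjb":[28,19]}
After op 5 (add /zjb/0 41): {"h":[29],"zjb":[41,28,19]}
After op 6 (remove /zjb/0): {"h":[29],"zjb":[28,19]}
After op 7 (replace /zjb/0 89): {"h":[29],"zjb":[89,19]}
After op 8 (remove /h/0): {"h":[],"zjb":[89,19]}
After op 9 (replace /zjb/0 9): {"h":[],"zjb":[9,19]}
After op 10 (remove /h): {"zjb":[9,19]}
After op 11 (replace /zjb/0 44): {"zjb":[44,19]}
After op 12 (add /zjb/2 99): {"zjb":[44,19,99]}
After op 13 (remove /zjb/1): {"zjb":[44,99]}
After op 14 (add /gl 44): {"gl":44,"zjb":[44,99]}
After op 15 (remove /gl): {"zjb":[44,99]}
After op 16 (add /zjb/0 62): {"zjb":[62,44,99]}
Size at path /zjb: 3

Answer: 3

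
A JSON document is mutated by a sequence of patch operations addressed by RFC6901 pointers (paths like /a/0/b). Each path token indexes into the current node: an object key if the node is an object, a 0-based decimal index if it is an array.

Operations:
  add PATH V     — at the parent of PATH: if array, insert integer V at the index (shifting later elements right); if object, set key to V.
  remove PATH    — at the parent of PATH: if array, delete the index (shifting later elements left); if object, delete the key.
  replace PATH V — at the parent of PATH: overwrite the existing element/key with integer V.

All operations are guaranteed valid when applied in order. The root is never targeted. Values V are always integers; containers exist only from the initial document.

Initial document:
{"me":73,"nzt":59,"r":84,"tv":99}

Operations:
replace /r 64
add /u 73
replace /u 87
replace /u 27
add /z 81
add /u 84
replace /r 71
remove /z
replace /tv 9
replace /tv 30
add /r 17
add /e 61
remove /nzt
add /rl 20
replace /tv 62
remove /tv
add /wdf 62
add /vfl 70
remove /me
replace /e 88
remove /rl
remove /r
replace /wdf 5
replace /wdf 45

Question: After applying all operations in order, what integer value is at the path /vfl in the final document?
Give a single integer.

After op 1 (replace /r 64): {"me":73,"nzt":59,"r":64,"tv":99}
After op 2 (add /u 73): {"me":73,"nzt":59,"r":64,"tv":99,"u":73}
After op 3 (replace /u 87): {"me":73,"nzt":59,"r":64,"tv":99,"u":87}
After op 4 (replace /u 27): {"me":73,"nzt":59,"r":64,"tv":99,"u":27}
After op 5 (add /z 81): {"me":73,"nzt":59,"r":64,"tv":99,"u":27,"z":81}
After op 6 (add /u 84): {"me":73,"nzt":59,"r":64,"tv":99,"u":84,"z":81}
After op 7 (replace /r 71): {"me":73,"nzt":59,"r":71,"tv":99,"u":84,"z":81}
After op 8 (remove /z): {"me":73,"nzt":59,"r":71,"tv":99,"u":84}
After op 9 (replace /tv 9): {"me":73,"nzt":59,"r":71,"tv":9,"u":84}
After op 10 (replace /tv 30): {"me":73,"nzt":59,"r":71,"tv":30,"u":84}
After op 11 (add /r 17): {"me":73,"nzt":59,"r":17,"tv":30,"u":84}
After op 12 (add /e 61): {"e":61,"me":73,"nzt":59,"r":17,"tv":30,"u":84}
After op 13 (remove /nzt): {"e":61,"me":73,"r":17,"tv":30,"u":84}
After op 14 (add /rl 20): {"e":61,"me":73,"r":17,"rl":20,"tv":30,"u":84}
After op 15 (replace /tv 62): {"e":61,"me":73,"r":17,"rl":20,"tv":62,"u":84}
After op 16 (remove /tv): {"e":61,"me":73,"r":17,"rl":20,"u":84}
After op 17 (add /wdf 62): {"e":61,"me":73,"r":17,"rl":20,"u":84,"wdf":62}
After op 18 (add /vfl 70): {"e":61,"me":73,"r":17,"rl":20,"u":84,"vfl":70,"wdf":62}
After op 19 (remove /me): {"e":61,"r":17,"rl":20,"u":84,"vfl":70,"wdf":62}
After op 20 (replace /e 88): {"e":88,"r":17,"rl":20,"u":84,"vfl":70,"wdf":62}
After op 21 (remove /rl): {"e":88,"r":17,"u":84,"vfl":70,"wdf":62}
After op 22 (remove /r): {"e":88,"u":84,"vfl":70,"wdf":62}
After op 23 (replace /wdf 5): {"e":88,"u":84,"vfl":70,"wdf":5}
After op 24 (replace /wdf 45): {"e":88,"u":84,"vfl":70,"wdf":45}
Value at /vfl: 70

Answer: 70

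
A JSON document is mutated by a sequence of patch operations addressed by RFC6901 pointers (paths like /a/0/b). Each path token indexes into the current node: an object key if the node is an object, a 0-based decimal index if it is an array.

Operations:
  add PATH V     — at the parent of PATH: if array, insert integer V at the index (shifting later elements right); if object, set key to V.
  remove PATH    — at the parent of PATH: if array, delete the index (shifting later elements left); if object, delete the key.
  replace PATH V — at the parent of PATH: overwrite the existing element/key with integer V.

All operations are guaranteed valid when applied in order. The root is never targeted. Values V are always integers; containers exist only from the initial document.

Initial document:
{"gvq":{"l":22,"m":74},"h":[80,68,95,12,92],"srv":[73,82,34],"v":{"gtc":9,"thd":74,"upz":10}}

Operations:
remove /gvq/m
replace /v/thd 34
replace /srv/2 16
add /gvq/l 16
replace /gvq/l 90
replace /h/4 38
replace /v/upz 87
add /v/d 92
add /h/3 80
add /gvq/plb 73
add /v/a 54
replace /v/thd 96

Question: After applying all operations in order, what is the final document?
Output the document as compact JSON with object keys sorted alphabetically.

After op 1 (remove /gvq/m): {"gvq":{"l":22},"h":[80,68,95,12,92],"srv":[73,82,34],"v":{"gtc":9,"thd":74,"upz":10}}
After op 2 (replace /v/thd 34): {"gvq":{"l":22},"h":[80,68,95,12,92],"srv":[73,82,34],"v":{"gtc":9,"thd":34,"upz":10}}
After op 3 (replace /srv/2 16): {"gvq":{"l":22},"h":[80,68,95,12,92],"srv":[73,82,16],"v":{"gtc":9,"thd":34,"upz":10}}
After op 4 (add /gvq/l 16): {"gvq":{"l":16},"h":[80,68,95,12,92],"srv":[73,82,16],"v":{"gtc":9,"thd":34,"upz":10}}
After op 5 (replace /gvq/l 90): {"gvq":{"l":90},"h":[80,68,95,12,92],"srv":[73,82,16],"v":{"gtc":9,"thd":34,"upz":10}}
After op 6 (replace /h/4 38): {"gvq":{"l":90},"h":[80,68,95,12,38],"srv":[73,82,16],"v":{"gtc":9,"thd":34,"upz":10}}
After op 7 (replace /v/upz 87): {"gvq":{"l":90},"h":[80,68,95,12,38],"srv":[73,82,16],"v":{"gtc":9,"thd":34,"upz":87}}
After op 8 (add /v/d 92): {"gvq":{"l":90},"h":[80,68,95,12,38],"srv":[73,82,16],"v":{"d":92,"gtc":9,"thd":34,"upz":87}}
After op 9 (add /h/3 80): {"gvq":{"l":90},"h":[80,68,95,80,12,38],"srv":[73,82,16],"v":{"d":92,"gtc":9,"thd":34,"upz":87}}
After op 10 (add /gvq/plb 73): {"gvq":{"l":90,"plb":73},"h":[80,68,95,80,12,38],"srv":[73,82,16],"v":{"d":92,"gtc":9,"thd":34,"upz":87}}
After op 11 (add /v/a 54): {"gvq":{"l":90,"plb":73},"h":[80,68,95,80,12,38],"srv":[73,82,16],"v":{"a":54,"d":92,"gtc":9,"thd":34,"upz":87}}
After op 12 (replace /v/thd 96): {"gvq":{"l":90,"plb":73},"h":[80,68,95,80,12,38],"srv":[73,82,16],"v":{"a":54,"d":92,"gtc":9,"thd":96,"upz":87}}

Answer: {"gvq":{"l":90,"plb":73},"h":[80,68,95,80,12,38],"srv":[73,82,16],"v":{"a":54,"d":92,"gtc":9,"thd":96,"upz":87}}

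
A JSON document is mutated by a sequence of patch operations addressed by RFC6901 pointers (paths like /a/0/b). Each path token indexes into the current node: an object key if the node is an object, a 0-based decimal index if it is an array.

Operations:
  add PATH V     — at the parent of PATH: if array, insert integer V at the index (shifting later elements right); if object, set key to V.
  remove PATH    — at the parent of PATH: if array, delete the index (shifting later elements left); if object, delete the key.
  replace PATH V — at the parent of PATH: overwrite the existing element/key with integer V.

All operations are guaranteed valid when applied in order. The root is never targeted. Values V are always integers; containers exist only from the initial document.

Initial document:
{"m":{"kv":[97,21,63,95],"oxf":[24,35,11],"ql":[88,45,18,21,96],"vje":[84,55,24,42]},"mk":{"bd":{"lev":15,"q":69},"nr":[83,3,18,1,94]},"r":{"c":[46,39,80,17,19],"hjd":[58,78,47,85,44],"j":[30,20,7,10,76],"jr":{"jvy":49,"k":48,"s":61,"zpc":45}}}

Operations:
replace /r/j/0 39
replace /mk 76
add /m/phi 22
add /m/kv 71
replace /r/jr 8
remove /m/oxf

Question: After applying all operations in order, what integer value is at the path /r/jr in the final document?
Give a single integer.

After op 1 (replace /r/j/0 39): {"m":{"kv":[97,21,63,95],"oxf":[24,35,11],"ql":[88,45,18,21,96],"vje":[84,55,24,42]},"mk":{"bd":{"lev":15,"q":69},"nr":[83,3,18,1,94]},"r":{"c":[46,39,80,17,19],"hjd":[58,78,47,85,44],"j":[39,20,7,10,76],"jr":{"jvy":49,"k":48,"s":61,"zpc":45}}}
After op 2 (replace /mk 76): {"m":{"kv":[97,21,63,95],"oxf":[24,35,11],"ql":[88,45,18,21,96],"vje":[84,55,24,42]},"mk":76,"r":{"c":[46,39,80,17,19],"hjd":[58,78,47,85,44],"j":[39,20,7,10,76],"jr":{"jvy":49,"k":48,"s":61,"zpc":45}}}
After op 3 (add /m/phi 22): {"m":{"kv":[97,21,63,95],"oxf":[24,35,11],"phi":22,"ql":[88,45,18,21,96],"vje":[84,55,24,42]},"mk":76,"r":{"c":[46,39,80,17,19],"hjd":[58,78,47,85,44],"j":[39,20,7,10,76],"jr":{"jvy":49,"k":48,"s":61,"zpc":45}}}
After op 4 (add /m/kv 71): {"m":{"kv":71,"oxf":[24,35,11],"phi":22,"ql":[88,45,18,21,96],"vje":[84,55,24,42]},"mk":76,"r":{"c":[46,39,80,17,19],"hjd":[58,78,47,85,44],"j":[39,20,7,10,76],"jr":{"jvy":49,"k":48,"s":61,"zpc":45}}}
After op 5 (replace /r/jr 8): {"m":{"kv":71,"oxf":[24,35,11],"phi":22,"ql":[88,45,18,21,96],"vje":[84,55,24,42]},"mk":76,"r":{"c":[46,39,80,17,19],"hjd":[58,78,47,85,44],"j":[39,20,7,10,76],"jr":8}}
After op 6 (remove /m/oxf): {"m":{"kv":71,"phi":22,"ql":[88,45,18,21,96],"vje":[84,55,24,42]},"mk":76,"r":{"c":[46,39,80,17,19],"hjd":[58,78,47,85,44],"j":[39,20,7,10,76],"jr":8}}
Value at /r/jr: 8

Answer: 8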